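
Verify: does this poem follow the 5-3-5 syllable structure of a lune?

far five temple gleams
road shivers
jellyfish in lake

Line 1: "far five temple gleams": 1+1+2+1 = 5 ✓
Line 2: "road shivers": 1+2 = 3 ✓
Line 3: "jellyfish in lake": 3+1+1 = 5 ✓

Yes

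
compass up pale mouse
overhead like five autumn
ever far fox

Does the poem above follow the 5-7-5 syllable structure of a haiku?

No

Line 1: compass (2), up (1), pale (1), mouse (1) → 5 ✓
Line 2: overhead (3), like (1), five (1), autumn (2) → 7 ✓
Line 3: ever (2), far (1), fox (1) → 4 (expected 5)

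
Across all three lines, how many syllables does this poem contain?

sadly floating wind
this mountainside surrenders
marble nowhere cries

Line 1: "sadly floating wind": 2+2+1 = 5
Line 2: "this mountainside surrenders": 1+3+3 = 7
Line 3: "marble nowhere cries": 2+2+1 = 5
Total: 5 + 7 + 5 = 17

17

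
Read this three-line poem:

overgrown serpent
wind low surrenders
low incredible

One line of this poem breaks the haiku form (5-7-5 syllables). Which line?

Line 2

Line 1: overgrown (3), serpent (2) → 5 ✓
Line 2: wind (1), low (1), surrenders (3) → 5 (expected 7)
Line 3: low (1), incredible (4) → 5 ✓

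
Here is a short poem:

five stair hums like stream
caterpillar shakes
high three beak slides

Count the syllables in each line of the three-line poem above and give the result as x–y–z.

Line 1: five (1), stair (1), hums (1), like (1), stream (1) → 5
Line 2: caterpillar (4), shakes (1) → 5
Line 3: high (1), three (1), beak (1), slides (1) → 4

5–5–4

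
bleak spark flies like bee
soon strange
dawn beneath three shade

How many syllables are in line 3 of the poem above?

Line 3: dawn(1) + beneath(2) + three(1) + shade(1) = 5

5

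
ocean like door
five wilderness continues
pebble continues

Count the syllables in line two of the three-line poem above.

7

Line two: five(1) + wilderness(3) + continues(3) = 7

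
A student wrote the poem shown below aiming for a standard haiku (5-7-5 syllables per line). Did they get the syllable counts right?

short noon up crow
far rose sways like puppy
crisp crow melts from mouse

No

Line 1: short(1) + noon(1) + up(1) + crow(1) = 4 (expected 5)
Line 2: far(1) + rose(1) + sways(1) + like(1) + puppy(2) = 6 (expected 7)
Line 3: crisp(1) + crow(1) + melts(1) + from(1) + mouse(1) = 5 ✓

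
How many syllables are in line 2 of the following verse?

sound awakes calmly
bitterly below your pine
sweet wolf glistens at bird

7

Line 2: bitterly(3) + below(2) + your(1) + pine(1) = 7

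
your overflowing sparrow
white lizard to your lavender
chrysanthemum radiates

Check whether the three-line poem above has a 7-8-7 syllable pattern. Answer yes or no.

Yes

Line 1: "your overflowing sparrow": 1+4+2 = 7 ✓
Line 2: "white lizard to your lavender": 1+2+1+1+3 = 8 ✓
Line 3: "chrysanthemum radiates": 4+3 = 7 ✓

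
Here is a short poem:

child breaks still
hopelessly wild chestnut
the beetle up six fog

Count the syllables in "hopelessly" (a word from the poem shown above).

"hopelessly" has 3 syllables.

3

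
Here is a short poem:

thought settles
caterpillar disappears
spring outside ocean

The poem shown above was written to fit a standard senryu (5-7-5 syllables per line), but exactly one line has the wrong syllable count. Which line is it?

Line 1

Line 1: "thought settles": 1+2 = 3 (expected 5)
Line 2: "caterpillar disappears": 4+3 = 7 ✓
Line 3: "spring outside ocean": 1+2+2 = 5 ✓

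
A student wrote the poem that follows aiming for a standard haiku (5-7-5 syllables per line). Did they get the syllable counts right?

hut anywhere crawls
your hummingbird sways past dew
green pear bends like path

Line 1: hut (1), anywhere (3), crawls (1) → 5 ✓
Line 2: your (1), hummingbird (3), sways (1), past (1), dew (1) → 7 ✓
Line 3: green (1), pear (1), bends (1), like (1), path (1) → 5 ✓

Yes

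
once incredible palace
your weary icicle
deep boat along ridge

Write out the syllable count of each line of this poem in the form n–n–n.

Line 1: once(1) + incredible(4) + palace(2) = 7
Line 2: your(1) + weary(2) + icicle(3) = 6
Line 3: deep(1) + boat(1) + along(2) + ridge(1) = 5

7–6–5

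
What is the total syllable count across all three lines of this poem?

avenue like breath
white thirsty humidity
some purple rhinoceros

Line 1: "avenue like breath": 3+1+1 = 5
Line 2: "white thirsty humidity": 1+2+4 = 7
Line 3: "some purple rhinoceros": 1+2+4 = 7
Total: 5 + 7 + 7 = 19

19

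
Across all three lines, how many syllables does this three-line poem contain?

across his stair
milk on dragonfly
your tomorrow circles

Line 1: across (2), his (1), stair (1) → 4
Line 2: milk (1), on (1), dragonfly (3) → 5
Line 3: your (1), tomorrow (3), circles (2) → 6
Total: 4 + 5 + 6 = 15

15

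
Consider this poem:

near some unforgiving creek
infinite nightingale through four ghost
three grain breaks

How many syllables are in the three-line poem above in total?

19

Line 1: near (1), some (1), unforgiving (4), creek (1) → 7
Line 2: infinite (3), nightingale (3), through (1), four (1), ghost (1) → 9
Line 3: three (1), grain (1), breaks (1) → 3
Total: 7 + 9 + 3 = 19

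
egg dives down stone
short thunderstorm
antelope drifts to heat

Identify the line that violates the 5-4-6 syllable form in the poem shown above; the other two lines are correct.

Line 1: egg(1) + dives(1) + down(1) + stone(1) = 4 (expected 5)
Line 2: short(1) + thunderstorm(3) = 4 ✓
Line 3: antelope(3) + drifts(1) + to(1) + heat(1) = 6 ✓

The first line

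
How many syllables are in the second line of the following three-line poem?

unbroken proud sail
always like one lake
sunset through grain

The second line: "always like one lake": 2+1+1+1 = 5

5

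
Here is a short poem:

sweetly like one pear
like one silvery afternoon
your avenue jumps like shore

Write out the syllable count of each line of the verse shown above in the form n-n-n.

Line 1: "sweetly like one pear": 2+1+1+1 = 5
Line 2: "like one silvery afternoon": 1+1+3+3 = 8
Line 3: "your avenue jumps like shore": 1+3+1+1+1 = 7

5-8-7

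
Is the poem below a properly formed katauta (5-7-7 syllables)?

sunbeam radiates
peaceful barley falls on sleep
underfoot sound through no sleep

Yes

Line 1: sunbeam(2) + radiates(3) = 5 ✓
Line 2: peaceful(2) + barley(2) + falls(1) + on(1) + sleep(1) = 7 ✓
Line 3: underfoot(3) + sound(1) + through(1) + no(1) + sleep(1) = 7 ✓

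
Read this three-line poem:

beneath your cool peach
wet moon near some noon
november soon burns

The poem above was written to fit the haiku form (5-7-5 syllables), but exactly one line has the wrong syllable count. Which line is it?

Line 1: beneath (2), your (1), cool (1), peach (1) → 5 ✓
Line 2: wet (1), moon (1), near (1), some (1), noon (1) → 5 (expected 7)
Line 3: november (3), soon (1), burns (1) → 5 ✓

The second line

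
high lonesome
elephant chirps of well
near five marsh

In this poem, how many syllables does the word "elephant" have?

3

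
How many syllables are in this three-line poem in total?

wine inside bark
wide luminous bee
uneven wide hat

14

Line 1: "wine inside bark": 1+2+1 = 4
Line 2: "wide luminous bee": 1+3+1 = 5
Line 3: "uneven wide hat": 3+1+1 = 5
Total: 4 + 5 + 5 = 14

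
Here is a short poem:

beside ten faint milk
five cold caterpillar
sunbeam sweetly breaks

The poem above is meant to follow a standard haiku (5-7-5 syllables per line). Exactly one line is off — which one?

Line 2

Line 1: beside (2), ten (1), faint (1), milk (1) → 5 ✓
Line 2: five (1), cold (1), caterpillar (4) → 6 (expected 7)
Line 3: sunbeam (2), sweetly (2), breaks (1) → 5 ✓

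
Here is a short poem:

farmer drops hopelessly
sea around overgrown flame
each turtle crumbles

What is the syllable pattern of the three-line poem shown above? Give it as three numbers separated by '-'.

6-7-5

Line 1: farmer (2), drops (1), hopelessly (3) → 6
Line 2: sea (1), around (2), overgrown (3), flame (1) → 7
Line 3: each (1), turtle (2), crumbles (2) → 5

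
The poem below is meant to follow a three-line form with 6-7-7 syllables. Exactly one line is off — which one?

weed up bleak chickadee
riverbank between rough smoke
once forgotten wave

Line 1: weed (1), up (1), bleak (1), chickadee (3) → 6 ✓
Line 2: riverbank (3), between (2), rough (1), smoke (1) → 7 ✓
Line 3: once (1), forgotten (3), wave (1) → 5 (expected 7)

The third line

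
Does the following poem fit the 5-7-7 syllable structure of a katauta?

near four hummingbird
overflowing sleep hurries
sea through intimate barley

Yes

Line 1: near(1) + four(1) + hummingbird(3) = 5 ✓
Line 2: overflowing(4) + sleep(1) + hurries(2) = 7 ✓
Line 3: sea(1) + through(1) + intimate(3) + barley(2) = 7 ✓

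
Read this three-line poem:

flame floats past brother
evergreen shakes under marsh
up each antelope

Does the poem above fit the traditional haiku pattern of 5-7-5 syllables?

Yes

Line 1: flame (1), floats (1), past (1), brother (2) → 5 ✓
Line 2: evergreen (3), shakes (1), under (2), marsh (1) → 7 ✓
Line 3: up (1), each (1), antelope (3) → 5 ✓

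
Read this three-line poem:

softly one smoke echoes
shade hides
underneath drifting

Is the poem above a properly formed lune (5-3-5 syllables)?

No

Line 1: "softly one smoke echoes": 2+1+1+2 = 6 (expected 5)
Line 2: "shade hides": 1+1 = 2 (expected 3)
Line 3: "underneath drifting": 3+2 = 5 ✓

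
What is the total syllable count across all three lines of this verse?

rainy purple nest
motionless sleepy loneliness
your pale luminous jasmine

20

Line 1: rainy(2) + purple(2) + nest(1) = 5
Line 2: motionless(3) + sleepy(2) + loneliness(3) = 8
Line 3: your(1) + pale(1) + luminous(3) + jasmine(2) = 7
Total: 5 + 8 + 7 = 20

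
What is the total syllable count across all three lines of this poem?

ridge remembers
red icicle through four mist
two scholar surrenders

17

Line 1: ridge (1), remembers (3) → 4
Line 2: red (1), icicle (3), through (1), four (1), mist (1) → 7
Line 3: two (1), scholar (2), surrenders (3) → 6
Total: 4 + 7 + 6 = 17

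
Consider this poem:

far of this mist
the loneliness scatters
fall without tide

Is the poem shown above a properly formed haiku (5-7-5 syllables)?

Line 1: "far of this mist": 1+1+1+1 = 4 (expected 5)
Line 2: "the loneliness scatters": 1+3+2 = 6 (expected 7)
Line 3: "fall without tide": 1+2+1 = 4 (expected 5)

No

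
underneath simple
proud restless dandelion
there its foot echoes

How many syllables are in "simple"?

"simple" has 2 syllables.

2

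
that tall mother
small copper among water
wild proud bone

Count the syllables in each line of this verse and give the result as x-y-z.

Line 1: that(1) + tall(1) + mother(2) = 4
Line 2: small(1) + copper(2) + among(2) + water(2) = 7
Line 3: wild(1) + proud(1) + bone(1) = 3

4-7-3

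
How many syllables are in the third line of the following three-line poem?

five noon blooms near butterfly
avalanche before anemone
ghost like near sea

The third line: ghost (1), like (1), near (1), sea (1) → 4

4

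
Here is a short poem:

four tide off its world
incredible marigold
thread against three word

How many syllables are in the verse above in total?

Line 1: "four tide off its world": 1+1+1+1+1 = 5
Line 2: "incredible marigold": 4+3 = 7
Line 3: "thread against three word": 1+2+1+1 = 5
Total: 5 + 7 + 5 = 17

17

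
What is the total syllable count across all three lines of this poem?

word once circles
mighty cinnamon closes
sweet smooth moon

14

Line 1: word(1) + once(1) + circles(2) = 4
Line 2: mighty(2) + cinnamon(3) + closes(2) = 7
Line 3: sweet(1) + smooth(1) + moon(1) = 3
Total: 4 + 7 + 3 = 14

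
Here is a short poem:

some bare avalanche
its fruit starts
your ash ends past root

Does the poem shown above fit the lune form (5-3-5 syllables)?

Line 1: some(1) + bare(1) + avalanche(3) = 5 ✓
Line 2: its(1) + fruit(1) + starts(1) = 3 ✓
Line 3: your(1) + ash(1) + ends(1) + past(1) + root(1) = 5 ✓

Yes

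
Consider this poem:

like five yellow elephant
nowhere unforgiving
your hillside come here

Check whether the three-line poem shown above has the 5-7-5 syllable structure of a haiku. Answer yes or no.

No

Line 1: like(1) + five(1) + yellow(2) + elephant(3) = 7 (expected 5)
Line 2: nowhere(2) + unforgiving(4) = 6 (expected 7)
Line 3: your(1) + hillside(2) + come(1) + here(1) = 5 ✓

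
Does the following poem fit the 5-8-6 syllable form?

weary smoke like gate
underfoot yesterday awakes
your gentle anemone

Line 1: weary(2) + smoke(1) + like(1) + gate(1) = 5 ✓
Line 2: underfoot(3) + yesterday(3) + awakes(2) = 8 ✓
Line 3: your(1) + gentle(2) + anemone(4) = 7 (expected 6)

No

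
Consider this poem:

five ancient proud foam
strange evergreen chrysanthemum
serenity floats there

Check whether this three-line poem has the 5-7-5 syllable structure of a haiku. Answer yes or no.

No

Line 1: five(1) + ancient(2) + proud(1) + foam(1) = 5 ✓
Line 2: strange(1) + evergreen(3) + chrysanthemum(4) = 8 (expected 7)
Line 3: serenity(4) + floats(1) + there(1) = 6 (expected 5)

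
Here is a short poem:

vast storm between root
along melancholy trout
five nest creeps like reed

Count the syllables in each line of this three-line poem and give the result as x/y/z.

5/7/5

Line 1: vast (1), storm (1), between (2), root (1) → 5
Line 2: along (2), melancholy (4), trout (1) → 7
Line 3: five (1), nest (1), creeps (1), like (1), reed (1) → 5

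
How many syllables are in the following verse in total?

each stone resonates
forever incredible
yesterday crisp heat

Line 1: "each stone resonates": 1+1+3 = 5
Line 2: "forever incredible": 3+4 = 7
Line 3: "yesterday crisp heat": 3+1+1 = 5
Total: 5 + 7 + 5 = 17

17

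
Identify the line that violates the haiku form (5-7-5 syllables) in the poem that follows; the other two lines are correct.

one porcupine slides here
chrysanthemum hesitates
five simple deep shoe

Line 1

Line 1: "one porcupine slides here": 1+3+1+1 = 6 (expected 5)
Line 2: "chrysanthemum hesitates": 4+3 = 7 ✓
Line 3: "five simple deep shoe": 1+2+1+1 = 5 ✓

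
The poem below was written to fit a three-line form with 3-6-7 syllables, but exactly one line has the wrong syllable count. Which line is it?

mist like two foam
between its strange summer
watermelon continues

The first line

Line 1: mist(1) + like(1) + two(1) + foam(1) = 4 (expected 3)
Line 2: between(2) + its(1) + strange(1) + summer(2) = 6 ✓
Line 3: watermelon(4) + continues(3) = 7 ✓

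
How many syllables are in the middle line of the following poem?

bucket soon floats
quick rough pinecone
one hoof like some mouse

4

The middle line: quick(1) + rough(1) + pinecone(2) = 4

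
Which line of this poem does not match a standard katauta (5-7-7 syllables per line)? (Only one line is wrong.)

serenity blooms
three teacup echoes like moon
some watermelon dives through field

Line 3

Line 1: "serenity blooms": 4+1 = 5 ✓
Line 2: "three teacup echoes like moon": 1+2+2+1+1 = 7 ✓
Line 3: "some watermelon dives through field": 1+4+1+1+1 = 8 (expected 7)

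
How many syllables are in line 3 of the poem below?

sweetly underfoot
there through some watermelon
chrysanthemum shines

Line 3: chrysanthemum (4), shines (1) → 5

5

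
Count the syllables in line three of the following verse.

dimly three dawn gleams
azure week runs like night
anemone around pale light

8

Line three: anemone(4) + around(2) + pale(1) + light(1) = 8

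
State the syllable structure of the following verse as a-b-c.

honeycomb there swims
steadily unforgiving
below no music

Line 1: "honeycomb there swims": 3+1+1 = 5
Line 2: "steadily unforgiving": 3+4 = 7
Line 3: "below no music": 2+1+2 = 5

5-7-5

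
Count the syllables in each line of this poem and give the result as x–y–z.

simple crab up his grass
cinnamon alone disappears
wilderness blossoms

6–8–5

Line 1: simple (2), crab (1), up (1), his (1), grass (1) → 6
Line 2: cinnamon (3), alone (2), disappears (3) → 8
Line 3: wilderness (3), blossoms (2) → 5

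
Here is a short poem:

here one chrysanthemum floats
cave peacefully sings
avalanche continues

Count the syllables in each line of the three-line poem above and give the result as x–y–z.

Line 1: here(1) + one(1) + chrysanthemum(4) + floats(1) = 7
Line 2: cave(1) + peacefully(3) + sings(1) = 5
Line 3: avalanche(3) + continues(3) = 6

7–5–6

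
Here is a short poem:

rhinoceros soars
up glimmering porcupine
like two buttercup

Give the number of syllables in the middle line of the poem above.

7

The middle line: "up glimmering porcupine": 1+3+3 = 7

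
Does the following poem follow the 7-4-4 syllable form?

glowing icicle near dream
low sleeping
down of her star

No

Line 1: glowing(2) + icicle(3) + near(1) + dream(1) = 7 ✓
Line 2: low(1) + sleeping(2) = 3 (expected 4)
Line 3: down(1) + of(1) + her(1) + star(1) = 4 ✓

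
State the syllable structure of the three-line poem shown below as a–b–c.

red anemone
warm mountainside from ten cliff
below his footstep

Line 1: red(1) + anemone(4) = 5
Line 2: warm(1) + mountainside(3) + from(1) + ten(1) + cliff(1) = 7
Line 3: below(2) + his(1) + footstep(2) = 5

5–7–5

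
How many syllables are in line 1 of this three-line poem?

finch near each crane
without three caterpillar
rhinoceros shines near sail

Line 1: "finch near each crane": 1+1+1+1 = 4

4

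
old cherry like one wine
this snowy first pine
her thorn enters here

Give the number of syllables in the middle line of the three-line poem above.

5

The middle line: this(1) + snowy(2) + first(1) + pine(1) = 5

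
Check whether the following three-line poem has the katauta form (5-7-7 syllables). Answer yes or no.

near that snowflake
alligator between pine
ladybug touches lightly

Line 1: "near that snowflake": 1+1+2 = 4 (expected 5)
Line 2: "alligator between pine": 4+2+1 = 7 ✓
Line 3: "ladybug touches lightly": 3+2+2 = 7 ✓

No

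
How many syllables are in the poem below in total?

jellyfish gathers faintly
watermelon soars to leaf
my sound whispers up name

20

Line 1: jellyfish (3), gathers (2), faintly (2) → 7
Line 2: watermelon (4), soars (1), to (1), leaf (1) → 7
Line 3: my (1), sound (1), whispers (2), up (1), name (1) → 6
Total: 7 + 7 + 6 = 20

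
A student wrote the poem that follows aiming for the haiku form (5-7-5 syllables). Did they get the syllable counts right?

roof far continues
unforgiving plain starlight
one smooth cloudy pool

Yes

Line 1: roof (1), far (1), continues (3) → 5 ✓
Line 2: unforgiving (4), plain (1), starlight (2) → 7 ✓
Line 3: one (1), smooth (1), cloudy (2), pool (1) → 5 ✓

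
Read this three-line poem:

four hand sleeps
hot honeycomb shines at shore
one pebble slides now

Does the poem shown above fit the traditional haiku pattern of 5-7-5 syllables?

No

Line 1: four (1), hand (1), sleeps (1) → 3 (expected 5)
Line 2: hot (1), honeycomb (3), shines (1), at (1), shore (1) → 7 ✓
Line 3: one (1), pebble (2), slides (1), now (1) → 5 ✓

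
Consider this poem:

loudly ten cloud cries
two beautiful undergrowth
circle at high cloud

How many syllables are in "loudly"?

"loudly" has 2 syllables.

2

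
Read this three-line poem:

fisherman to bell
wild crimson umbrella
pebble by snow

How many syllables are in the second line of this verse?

The second line: wild (1), crimson (2), umbrella (3) → 6

6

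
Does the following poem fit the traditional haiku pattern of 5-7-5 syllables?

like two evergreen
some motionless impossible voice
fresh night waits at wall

Line 1: like (1), two (1), evergreen (3) → 5 ✓
Line 2: some (1), motionless (3), impossible (4), voice (1) → 9 (expected 7)
Line 3: fresh (1), night (1), waits (1), at (1), wall (1) → 5 ✓

No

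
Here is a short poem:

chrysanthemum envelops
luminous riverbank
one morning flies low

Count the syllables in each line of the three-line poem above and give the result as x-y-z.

Line 1: chrysanthemum(4) + envelops(3) = 7
Line 2: luminous(3) + riverbank(3) = 6
Line 3: one(1) + morning(2) + flies(1) + low(1) = 5

7-6-5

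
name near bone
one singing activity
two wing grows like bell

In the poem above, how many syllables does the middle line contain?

7

The middle line: "one singing activity": 1+2+4 = 7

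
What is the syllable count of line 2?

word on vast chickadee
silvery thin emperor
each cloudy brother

7

Line 2: silvery (3), thin (1), emperor (3) → 7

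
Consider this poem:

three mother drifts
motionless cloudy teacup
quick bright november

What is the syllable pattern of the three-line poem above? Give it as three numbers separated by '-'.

4-7-5

Line 1: three (1), mother (2), drifts (1) → 4
Line 2: motionless (3), cloudy (2), teacup (2) → 7
Line 3: quick (1), bright (1), november (3) → 5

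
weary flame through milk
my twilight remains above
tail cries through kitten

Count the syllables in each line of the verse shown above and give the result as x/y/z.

Line 1: weary (2), flame (1), through (1), milk (1) → 5
Line 2: my (1), twilight (2), remains (2), above (2) → 7
Line 3: tail (1), cries (1), through (1), kitten (2) → 5

5/7/5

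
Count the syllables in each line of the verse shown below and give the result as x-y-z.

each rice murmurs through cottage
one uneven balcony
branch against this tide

7-7-5

Line 1: each(1) + rice(1) + murmurs(2) + through(1) + cottage(2) = 7
Line 2: one(1) + uneven(3) + balcony(3) = 7
Line 3: branch(1) + against(2) + this(1) + tide(1) = 5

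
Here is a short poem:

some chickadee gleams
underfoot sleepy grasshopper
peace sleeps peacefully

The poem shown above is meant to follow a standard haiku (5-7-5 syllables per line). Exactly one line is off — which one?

Line 1: "some chickadee gleams": 1+3+1 = 5 ✓
Line 2: "underfoot sleepy grasshopper": 3+2+3 = 8 (expected 7)
Line 3: "peace sleeps peacefully": 1+1+3 = 5 ✓

The second line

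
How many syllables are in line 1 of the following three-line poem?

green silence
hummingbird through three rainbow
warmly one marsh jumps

3

Line 1: "green silence": 1+2 = 3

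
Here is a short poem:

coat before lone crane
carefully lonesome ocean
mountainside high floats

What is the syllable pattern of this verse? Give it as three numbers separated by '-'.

Line 1: coat(1) + before(2) + lone(1) + crane(1) = 5
Line 2: carefully(3) + lonesome(2) + ocean(2) = 7
Line 3: mountainside(3) + high(1) + floats(1) = 5

5-7-5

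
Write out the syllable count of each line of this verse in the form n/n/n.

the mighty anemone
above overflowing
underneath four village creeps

Line 1: "the mighty anemone": 1+2+4 = 7
Line 2: "above overflowing": 2+4 = 6
Line 3: "underneath four village creeps": 3+1+2+1 = 7

7/6/7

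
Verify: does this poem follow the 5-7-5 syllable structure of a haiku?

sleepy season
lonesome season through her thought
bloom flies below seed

Line 1: sleepy(2) + season(2) = 4 (expected 5)
Line 2: lonesome(2) + season(2) + through(1) + her(1) + thought(1) = 7 ✓
Line 3: bloom(1) + flies(1) + below(2) + seed(1) = 5 ✓

No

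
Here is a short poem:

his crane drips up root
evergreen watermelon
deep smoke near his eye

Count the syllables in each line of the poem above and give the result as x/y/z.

Line 1: "his crane drips up root": 1+1+1+1+1 = 5
Line 2: "evergreen watermelon": 3+4 = 7
Line 3: "deep smoke near his eye": 1+1+1+1+1 = 5

5/7/5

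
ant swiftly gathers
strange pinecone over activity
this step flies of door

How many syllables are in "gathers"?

2

"gathers" has 2 syllables.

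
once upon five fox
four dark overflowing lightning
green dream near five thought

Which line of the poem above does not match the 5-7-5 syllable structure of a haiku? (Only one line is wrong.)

Line 2

Line 1: "once upon five fox": 1+2+1+1 = 5 ✓
Line 2: "four dark overflowing lightning": 1+1+4+2 = 8 (expected 7)
Line 3: "green dream near five thought": 1+1+1+1+1 = 5 ✓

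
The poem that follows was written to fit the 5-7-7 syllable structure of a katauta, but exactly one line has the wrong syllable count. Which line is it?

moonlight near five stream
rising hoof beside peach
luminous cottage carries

The second line

Line 1: "moonlight near five stream": 2+1+1+1 = 5 ✓
Line 2: "rising hoof beside peach": 2+1+2+1 = 6 (expected 7)
Line 3: "luminous cottage carries": 3+2+2 = 7 ✓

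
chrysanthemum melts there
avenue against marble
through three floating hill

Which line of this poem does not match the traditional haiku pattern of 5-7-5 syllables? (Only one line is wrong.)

Line 1: "chrysanthemum melts there": 4+1+1 = 6 (expected 5)
Line 2: "avenue against marble": 3+2+2 = 7 ✓
Line 3: "through three floating hill": 1+1+2+1 = 5 ✓

Line 1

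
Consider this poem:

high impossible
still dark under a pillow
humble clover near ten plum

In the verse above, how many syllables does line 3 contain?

7

Line 3: humble (2), clover (2), near (1), ten (1), plum (1) → 7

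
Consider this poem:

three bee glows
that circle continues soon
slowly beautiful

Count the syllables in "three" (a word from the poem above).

"three" has 1 syllable.

1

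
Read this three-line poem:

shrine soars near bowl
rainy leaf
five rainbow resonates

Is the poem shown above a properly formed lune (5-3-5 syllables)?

No

Line 1: "shrine soars near bowl": 1+1+1+1 = 4 (expected 5)
Line 2: "rainy leaf": 2+1 = 3 ✓
Line 3: "five rainbow resonates": 1+2+3 = 6 (expected 5)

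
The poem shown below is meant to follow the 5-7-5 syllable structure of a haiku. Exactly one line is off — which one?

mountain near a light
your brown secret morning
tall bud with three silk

The second line

Line 1: mountain (2), near (1), a (1), light (1) → 5 ✓
Line 2: your (1), brown (1), secret (2), morning (2) → 6 (expected 7)
Line 3: tall (1), bud (1), with (1), three (1), silk (1) → 5 ✓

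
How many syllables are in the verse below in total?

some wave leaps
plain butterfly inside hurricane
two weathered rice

16

Line 1: "some wave leaps": 1+1+1 = 3
Line 2: "plain butterfly inside hurricane": 1+3+2+3 = 9
Line 3: "two weathered rice": 1+2+1 = 4
Total: 3 + 9 + 4 = 16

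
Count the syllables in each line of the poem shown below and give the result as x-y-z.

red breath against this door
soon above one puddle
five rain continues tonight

Line 1: "red breath against this door": 1+1+2+1+1 = 6
Line 2: "soon above one puddle": 1+2+1+2 = 6
Line 3: "five rain continues tonight": 1+1+3+2 = 7

6-6-7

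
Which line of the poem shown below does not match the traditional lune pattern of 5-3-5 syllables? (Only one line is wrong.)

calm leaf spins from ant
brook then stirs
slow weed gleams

Line 3

Line 1: calm (1), leaf (1), spins (1), from (1), ant (1) → 5 ✓
Line 2: brook (1), then (1), stirs (1) → 3 ✓
Line 3: slow (1), weed (1), gleams (1) → 3 (expected 5)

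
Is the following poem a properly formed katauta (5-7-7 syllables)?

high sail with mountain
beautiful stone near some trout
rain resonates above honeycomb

No

Line 1: high (1), sail (1), with (1), mountain (2) → 5 ✓
Line 2: beautiful (3), stone (1), near (1), some (1), trout (1) → 7 ✓
Line 3: rain (1), resonates (3), above (2), honeycomb (3) → 9 (expected 7)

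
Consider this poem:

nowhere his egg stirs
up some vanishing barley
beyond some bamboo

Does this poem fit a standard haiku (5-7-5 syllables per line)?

Yes

Line 1: nowhere (2), his (1), egg (1), stirs (1) → 5 ✓
Line 2: up (1), some (1), vanishing (3), barley (2) → 7 ✓
Line 3: beyond (2), some (1), bamboo (2) → 5 ✓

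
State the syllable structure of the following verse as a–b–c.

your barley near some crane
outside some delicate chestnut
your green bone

6–8–3

Line 1: "your barley near some crane": 1+2+1+1+1 = 6
Line 2: "outside some delicate chestnut": 2+1+3+2 = 8
Line 3: "your green bone": 1+1+1 = 3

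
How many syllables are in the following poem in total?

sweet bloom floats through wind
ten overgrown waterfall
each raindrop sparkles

Line 1: sweet (1), bloom (1), floats (1), through (1), wind (1) → 5
Line 2: ten (1), overgrown (3), waterfall (3) → 7
Line 3: each (1), raindrop (2), sparkles (2) → 5
Total: 5 + 7 + 5 = 17

17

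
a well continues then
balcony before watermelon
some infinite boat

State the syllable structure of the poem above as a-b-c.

6-9-5

Line 1: "a well continues then": 1+1+3+1 = 6
Line 2: "balcony before watermelon": 3+2+4 = 9
Line 3: "some infinite boat": 1+3+1 = 5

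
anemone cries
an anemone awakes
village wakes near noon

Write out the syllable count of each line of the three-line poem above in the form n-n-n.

Line 1: anemone(4) + cries(1) = 5
Line 2: an(1) + anemone(4) + awakes(2) = 7
Line 3: village(2) + wakes(1) + near(1) + noon(1) = 5

5-7-5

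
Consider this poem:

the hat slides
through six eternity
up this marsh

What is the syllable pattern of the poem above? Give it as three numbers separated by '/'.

3/6/3

Line 1: the (1), hat (1), slides (1) → 3
Line 2: through (1), six (1), eternity (4) → 6
Line 3: up (1), this (1), marsh (1) → 3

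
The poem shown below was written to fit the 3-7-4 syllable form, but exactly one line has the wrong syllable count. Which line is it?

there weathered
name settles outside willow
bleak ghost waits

The third line

Line 1: "there weathered": 1+2 = 3 ✓
Line 2: "name settles outside willow": 1+2+2+2 = 7 ✓
Line 3: "bleak ghost waits": 1+1+1 = 3 (expected 4)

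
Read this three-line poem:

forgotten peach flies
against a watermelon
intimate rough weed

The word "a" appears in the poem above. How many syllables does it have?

1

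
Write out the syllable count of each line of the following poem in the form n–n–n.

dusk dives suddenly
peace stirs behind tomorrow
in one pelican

Line 1: dusk (1), dives (1), suddenly (3) → 5
Line 2: peace (1), stirs (1), behind (2), tomorrow (3) → 7
Line 3: in (1), one (1), pelican (3) → 5

5–7–5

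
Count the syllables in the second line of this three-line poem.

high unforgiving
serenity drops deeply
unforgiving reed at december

7

The second line: serenity (4), drops (1), deeply (2) → 7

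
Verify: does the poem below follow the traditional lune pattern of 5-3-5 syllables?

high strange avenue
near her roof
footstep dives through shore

Line 1: high(1) + strange(1) + avenue(3) = 5 ✓
Line 2: near(1) + her(1) + roof(1) = 3 ✓
Line 3: footstep(2) + dives(1) + through(1) + shore(1) = 5 ✓

Yes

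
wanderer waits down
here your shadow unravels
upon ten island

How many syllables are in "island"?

2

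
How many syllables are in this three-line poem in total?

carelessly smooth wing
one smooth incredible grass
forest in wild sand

Line 1: "carelessly smooth wing": 3+1+1 = 5
Line 2: "one smooth incredible grass": 1+1+4+1 = 7
Line 3: "forest in wild sand": 2+1+1+1 = 5
Total: 5 + 7 + 5 = 17

17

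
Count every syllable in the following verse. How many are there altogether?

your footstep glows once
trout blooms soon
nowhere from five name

Line 1: your (1), footstep (2), glows (1), once (1) → 5
Line 2: trout (1), blooms (1), soon (1) → 3
Line 3: nowhere (2), from (1), five (1), name (1) → 5
Total: 5 + 3 + 5 = 13

13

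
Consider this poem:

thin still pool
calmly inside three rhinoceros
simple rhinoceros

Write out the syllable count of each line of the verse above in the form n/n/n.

3/9/6

Line 1: thin(1) + still(1) + pool(1) = 3
Line 2: calmly(2) + inside(2) + three(1) + rhinoceros(4) = 9
Line 3: simple(2) + rhinoceros(4) = 6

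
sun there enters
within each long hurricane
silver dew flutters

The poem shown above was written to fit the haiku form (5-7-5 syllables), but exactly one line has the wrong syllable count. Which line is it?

Line 1

Line 1: sun(1) + there(1) + enters(2) = 4 (expected 5)
Line 2: within(2) + each(1) + long(1) + hurricane(3) = 7 ✓
Line 3: silver(2) + dew(1) + flutters(2) = 5 ✓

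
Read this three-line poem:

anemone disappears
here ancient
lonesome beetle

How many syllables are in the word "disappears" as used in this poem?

3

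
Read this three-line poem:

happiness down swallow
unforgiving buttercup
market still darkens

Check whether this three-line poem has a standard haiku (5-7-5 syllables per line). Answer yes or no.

Line 1: "happiness down swallow": 3+1+2 = 6 (expected 5)
Line 2: "unforgiving buttercup": 4+3 = 7 ✓
Line 3: "market still darkens": 2+1+2 = 5 ✓

No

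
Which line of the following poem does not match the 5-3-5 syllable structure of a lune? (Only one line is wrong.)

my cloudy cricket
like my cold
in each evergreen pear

Line 3

Line 1: "my cloudy cricket": 1+2+2 = 5 ✓
Line 2: "like my cold": 1+1+1 = 3 ✓
Line 3: "in each evergreen pear": 1+1+3+1 = 6 (expected 5)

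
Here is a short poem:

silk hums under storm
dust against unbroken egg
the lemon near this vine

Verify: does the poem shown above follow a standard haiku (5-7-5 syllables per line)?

No

Line 1: silk (1), hums (1), under (2), storm (1) → 5 ✓
Line 2: dust (1), against (2), unbroken (3), egg (1) → 7 ✓
Line 3: the (1), lemon (2), near (1), this (1), vine (1) → 6 (expected 5)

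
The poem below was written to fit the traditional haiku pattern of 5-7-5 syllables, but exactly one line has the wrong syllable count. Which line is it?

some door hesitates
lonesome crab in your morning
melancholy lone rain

Line 3

Line 1: some(1) + door(1) + hesitates(3) = 5 ✓
Line 2: lonesome(2) + crab(1) + in(1) + your(1) + morning(2) = 7 ✓
Line 3: melancholy(4) + lone(1) + rain(1) = 6 (expected 5)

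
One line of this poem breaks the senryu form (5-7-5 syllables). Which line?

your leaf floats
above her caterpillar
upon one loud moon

Line 1

Line 1: your (1), leaf (1), floats (1) → 3 (expected 5)
Line 2: above (2), her (1), caterpillar (4) → 7 ✓
Line 3: upon (2), one (1), loud (1), moon (1) → 5 ✓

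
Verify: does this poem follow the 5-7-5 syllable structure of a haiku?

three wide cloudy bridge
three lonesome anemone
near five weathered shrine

Line 1: three (1), wide (1), cloudy (2), bridge (1) → 5 ✓
Line 2: three (1), lonesome (2), anemone (4) → 7 ✓
Line 3: near (1), five (1), weathered (2), shrine (1) → 5 ✓

Yes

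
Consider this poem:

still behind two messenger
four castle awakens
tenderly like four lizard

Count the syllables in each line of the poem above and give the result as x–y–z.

Line 1: still (1), behind (2), two (1), messenger (3) → 7
Line 2: four (1), castle (2), awakens (3) → 6
Line 3: tenderly (3), like (1), four (1), lizard (2) → 7

7–6–7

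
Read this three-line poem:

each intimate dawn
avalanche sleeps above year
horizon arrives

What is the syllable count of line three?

5

Line three: horizon(3) + arrives(2) = 5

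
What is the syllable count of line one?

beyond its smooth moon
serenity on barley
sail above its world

5

Line one: "beyond its smooth moon": 2+1+1+1 = 5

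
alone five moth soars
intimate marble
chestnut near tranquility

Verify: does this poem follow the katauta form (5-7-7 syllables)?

No

Line 1: alone(2) + five(1) + moth(1) + soars(1) = 5 ✓
Line 2: intimate(3) + marble(2) = 5 (expected 7)
Line 3: chestnut(2) + near(1) + tranquility(4) = 7 ✓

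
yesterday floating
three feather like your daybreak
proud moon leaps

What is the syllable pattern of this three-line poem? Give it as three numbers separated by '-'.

Line 1: yesterday(3) + floating(2) = 5
Line 2: three(1) + feather(2) + like(1) + your(1) + daybreak(2) = 7
Line 3: proud(1) + moon(1) + leaps(1) = 3

5-7-3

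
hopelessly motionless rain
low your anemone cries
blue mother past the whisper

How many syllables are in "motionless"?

3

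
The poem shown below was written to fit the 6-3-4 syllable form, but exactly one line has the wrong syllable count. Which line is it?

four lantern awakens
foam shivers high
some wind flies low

Line 1: four (1), lantern (2), awakens (3) → 6 ✓
Line 2: foam (1), shivers (2), high (1) → 4 (expected 3)
Line 3: some (1), wind (1), flies (1), low (1) → 4 ✓

Line 2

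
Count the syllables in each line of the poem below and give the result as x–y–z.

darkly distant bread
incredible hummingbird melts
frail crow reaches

5–8–4

Line 1: darkly(2) + distant(2) + bread(1) = 5
Line 2: incredible(4) + hummingbird(3) + melts(1) = 8
Line 3: frail(1) + crow(1) + reaches(2) = 4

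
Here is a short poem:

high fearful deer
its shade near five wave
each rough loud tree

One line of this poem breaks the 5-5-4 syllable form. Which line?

Line 1: high(1) + fearful(2) + deer(1) = 4 (expected 5)
Line 2: its(1) + shade(1) + near(1) + five(1) + wave(1) = 5 ✓
Line 3: each(1) + rough(1) + loud(1) + tree(1) = 4 ✓

The first line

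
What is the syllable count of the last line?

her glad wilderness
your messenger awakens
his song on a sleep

5

The last line: "his song on a sleep": 1+1+1+1+1 = 5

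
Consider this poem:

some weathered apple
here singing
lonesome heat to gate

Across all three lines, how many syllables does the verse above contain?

Line 1: some(1) + weathered(2) + apple(2) = 5
Line 2: here(1) + singing(2) = 3
Line 3: lonesome(2) + heat(1) + to(1) + gate(1) = 5
Total: 5 + 3 + 5 = 13

13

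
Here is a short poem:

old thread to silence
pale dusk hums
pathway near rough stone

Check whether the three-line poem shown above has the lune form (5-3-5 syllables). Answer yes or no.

Line 1: old (1), thread (1), to (1), silence (2) → 5 ✓
Line 2: pale (1), dusk (1), hums (1) → 3 ✓
Line 3: pathway (2), near (1), rough (1), stone (1) → 5 ✓

Yes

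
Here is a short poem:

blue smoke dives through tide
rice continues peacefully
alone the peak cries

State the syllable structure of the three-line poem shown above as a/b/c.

5/7/5

Line 1: blue(1) + smoke(1) + dives(1) + through(1) + tide(1) = 5
Line 2: rice(1) + continues(3) + peacefully(3) = 7
Line 3: alone(2) + the(1) + peak(1) + cries(1) = 5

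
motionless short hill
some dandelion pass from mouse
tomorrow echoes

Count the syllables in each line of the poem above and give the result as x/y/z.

5/8/5

Line 1: motionless (3), short (1), hill (1) → 5
Line 2: some (1), dandelion (4), pass (1), from (1), mouse (1) → 8
Line 3: tomorrow (3), echoes (2) → 5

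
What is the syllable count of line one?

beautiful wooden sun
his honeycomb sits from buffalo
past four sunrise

Line one: beautiful (3), wooden (2), sun (1) → 6

6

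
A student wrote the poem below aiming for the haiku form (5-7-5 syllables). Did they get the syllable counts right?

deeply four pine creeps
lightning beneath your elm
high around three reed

Line 1: "deeply four pine creeps": 2+1+1+1 = 5 ✓
Line 2: "lightning beneath your elm": 2+2+1+1 = 6 (expected 7)
Line 3: "high around three reed": 1+2+1+1 = 5 ✓

No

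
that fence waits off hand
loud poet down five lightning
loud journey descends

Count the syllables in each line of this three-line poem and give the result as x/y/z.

Line 1: that(1) + fence(1) + waits(1) + off(1) + hand(1) = 5
Line 2: loud(1) + poet(2) + down(1) + five(1) + lightning(2) = 7
Line 3: loud(1) + journey(2) + descends(2) = 5

5/7/5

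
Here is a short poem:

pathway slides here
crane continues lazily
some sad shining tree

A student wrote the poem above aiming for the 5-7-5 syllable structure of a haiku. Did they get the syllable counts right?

No

Line 1: pathway(2) + slides(1) + here(1) = 4 (expected 5)
Line 2: crane(1) + continues(3) + lazily(3) = 7 ✓
Line 3: some(1) + sad(1) + shining(2) + tree(1) = 5 ✓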